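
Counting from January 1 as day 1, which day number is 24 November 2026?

328

Days in months before November: 31 + 28 + 31 + 30 + 31 + 30 + 31 + 31 + 30 + 31 = 304.
Plus 24 days into November → day 328.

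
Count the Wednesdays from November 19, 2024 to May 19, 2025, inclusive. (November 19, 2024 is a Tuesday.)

26

November 19, 2024 is a Tuesday; the first Wednesday on or after it is November 20, 2024 (1 day later).
From November 20, 2024 to May 19, 2025: 10 + 31 + 31 + 28 + 31 + 30 + 19 = 180 days (rest of November, December, January, February, March, April, May).
180 ÷ 7 = 25 full weeks with remainder 5, so 25 more Wednesdays after the first → 26.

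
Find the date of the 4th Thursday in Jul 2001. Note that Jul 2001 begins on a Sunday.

Jul 2001 begins on a Sunday, so the first Thursday is Jul 5 (4 days later).
The 4th Thursday is 3 weeks later: 5 + 21 = 26.

Jul 26, 2001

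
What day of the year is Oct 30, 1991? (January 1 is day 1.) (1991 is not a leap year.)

Days in months before Oct: 31 + 28 + 31 + 30 + 31 + 30 + 31 + 31 + 30 = 273.
Plus 30 days into Oct → day 303.

303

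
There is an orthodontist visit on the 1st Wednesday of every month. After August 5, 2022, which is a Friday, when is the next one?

September 7, 2022

August 2022 starts on a Monday, so its 1st Wednesday is August 3, 2022 (2 days in).
That is not after August 5, 2022, so look at September 2022.
September 2022 starts on a Thursday, so its 1st Wednesday is September 7, 2022 (6 days in).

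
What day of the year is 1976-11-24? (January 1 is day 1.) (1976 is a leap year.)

Days in months before November: 31 + 29 + 31 + 30 + 31 + 30 + 31 + 31 + 30 + 31 = 305.
Plus 24 days into November → day 329.

329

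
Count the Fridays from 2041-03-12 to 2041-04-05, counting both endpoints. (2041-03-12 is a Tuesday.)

4

2041-03-12 is a Tuesday; the first Friday on or after it is 2041-03-15 (3 days later).
From 2041-03-15 to 2041-04-05: 16 + 5 = 21 days (rest of March, April).
21 ÷ 7 = 3 full weeks with remainder 0, so 3 more Fridays after the first → 4.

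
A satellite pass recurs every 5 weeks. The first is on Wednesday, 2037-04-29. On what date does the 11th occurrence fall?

The 11th occurrence is 10 intervals after the first: 10 × 35 = 350 days after 2037-04-29.
April has 30 days — 1 day to the end of April leaves 349.
May has 31 days (318 left).
June has 30 days (288 left).
July has 31 days (257 left).
August has 31 days (226 left).
September has 30 days (196 left).
October has 31 days (165 left).
November has 30 days (135 left).
December has 31 days (104 left).
January has 31 days (73 left).
February has 28 days (45 left).
March has 31 days (14 left).
14 days into April → 2038-04-14.

2038-04-14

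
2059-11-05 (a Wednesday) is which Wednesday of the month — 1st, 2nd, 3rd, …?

Day 5 falls in week ⌈5/7⌉ of the month.
Days 1–7 hold the 1st Wednesday, 8–14 the 2nd, 15–21 the 3rd, 22–28 the 4th, 29–31 the 5th.
5 is in the range for the 1st.

1st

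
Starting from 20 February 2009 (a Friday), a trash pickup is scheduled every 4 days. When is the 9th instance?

The 9th occurrence is 8 intervals after the first: 8 × 4 = 32 days after 20 February 2009.
February has 28 days — 8 days to the end of February leaves 24.
24 days into March → 24 March 2009.

24 March 2009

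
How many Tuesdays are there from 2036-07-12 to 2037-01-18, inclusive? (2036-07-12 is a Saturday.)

27

2036-07-12 is a Saturday; the first Tuesday on or after it is 2036-07-15 (3 days later).
From 2036-07-15 to 2037-01-18: 16 + 31 + 30 + 31 + 30 + 31 + 18 = 187 days (rest of July, August, September, October, November, December, January).
187 ÷ 7 = 26 full weeks with remainder 5, so 26 more Tuesdays after the first → 27.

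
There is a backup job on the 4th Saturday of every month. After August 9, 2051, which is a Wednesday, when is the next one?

August 2051 starts on a Tuesday; its first Saturday is the 5th, so the 4th Saturday is the 26th — August 26, 2051.
August 26, 2051 is after August 9, 2051, so that is the next one.

August 26, 2051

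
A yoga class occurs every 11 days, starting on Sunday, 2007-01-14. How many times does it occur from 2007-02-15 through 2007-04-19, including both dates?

6

Occurrences land 11·i days after 2007-01-14 for i = 0, 1, 2, …
2007-02-15 is 32 days after the start; 32 ÷ 11 = 2 remainder 10; since the remainder is 10, round up to i = 3. First occurrence in the window: #4 on 2007-02-16 (3×11 = 33 days in).
2007-04-19 is 95 days after the start; 95 ÷ 11 = 8 remainder 7. Last occurrence in the window: #9 on 2007-04-12.
Occurrences #4 through #9: 6 in total.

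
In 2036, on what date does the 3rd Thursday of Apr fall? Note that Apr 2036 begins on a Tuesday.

Apr 2036 begins on a Tuesday, so the first Thursday is Apr 3 (2 days later).
The 3rd Thursday is 2 weeks later: 3 + 14 = 17.

Apr 17, 2036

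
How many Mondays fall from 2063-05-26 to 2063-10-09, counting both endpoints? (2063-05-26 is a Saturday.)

2063-05-26 is a Saturday; the first Monday on or after it is 2063-05-28 (2 days later).
From 2063-05-28 to 2063-10-09: 3 + 30 + 31 + 31 + 30 + 9 = 134 days (rest of May, June, July, August, September, October).
134 ÷ 7 = 19 full weeks with remainder 1, so 19 more Mondays after the first → 20.

20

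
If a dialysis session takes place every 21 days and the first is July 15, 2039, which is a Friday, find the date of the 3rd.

August 26, 2039

The 3rd occurrence is 2 intervals after the first: 2 × 21 = 42 days after July 15, 2039.
July has 31 days — 16 days to the end of July leaves 26.
26 days into August → August 26, 2039.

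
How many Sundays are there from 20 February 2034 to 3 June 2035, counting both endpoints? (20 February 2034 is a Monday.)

20 February 2034 is a Monday; the first Sunday on or after it is 26 February 2034 (6 days later).
From 26 February 2034 to 3 June 2035: 308 + 154 = 462 days (rest of 2034, to 3 June 2035 in 2035).
462 ÷ 7 = 66 full weeks with remainder 0, so 66 more Sundays after the first → 67.

67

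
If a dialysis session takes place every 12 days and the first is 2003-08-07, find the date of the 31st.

2004-08-01

The 31st occurrence is 30 intervals after the first: 30 × 12 = 360 days after 2003-08-07.
August has 31 days — 24 days to the end of August leaves 336.
September has 30 days (306 left).
October has 31 days (275 left).
November has 30 days (245 left).
December has 31 days (214 left).
January has 31 days (183 left).
February has 29 days (154 left).
March has 31 days (123 left).
April has 30 days (93 left).
May has 31 days (62 left).
June has 30 days (32 left).
July has 31 days (1 left).
1 day into August → 2004-08-01.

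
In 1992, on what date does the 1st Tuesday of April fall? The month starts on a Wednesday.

April 1992 begins on a Wednesday, so the first Tuesday is April 7 (6 days later).

1992-04-07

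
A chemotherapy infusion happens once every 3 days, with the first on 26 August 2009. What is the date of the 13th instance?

The 13th occurrence is 12 intervals after the first: 12 × 3 = 36 days after 26 August 2009.
August has 31 days — 5 days to the end of August leaves 31.
September has 30 days (1 left).
1 day into October → 1 October 2009.

1 October 2009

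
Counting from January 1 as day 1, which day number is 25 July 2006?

Days in months before July: 31 + 28 + 31 + 30 + 31 + 30 = 181.
Plus 25 days into July → day 206.

206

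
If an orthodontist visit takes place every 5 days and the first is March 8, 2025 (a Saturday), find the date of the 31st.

The 31st occurrence is 30 intervals after the first: 30 × 5 = 150 days after March 8, 2025.
March has 31 days — 23 days to the end of March leaves 127.
April has 30 days (97 left).
May has 31 days (66 left).
June has 30 days (36 left).
July has 31 days (5 left).
5 days into August → August 5, 2025.

August 5, 2025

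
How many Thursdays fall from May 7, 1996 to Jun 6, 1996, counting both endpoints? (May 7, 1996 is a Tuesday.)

5

May 7, 1996 is a Tuesday; the first Thursday on or after it is May 9, 1996 (2 days later).
From May 9, 1996 to Jun 6, 1996: 22 + 6 = 28 days (rest of May, Jun).
28 ÷ 7 = 4 full weeks with remainder 0, so 4 more Thursdays after the first → 5.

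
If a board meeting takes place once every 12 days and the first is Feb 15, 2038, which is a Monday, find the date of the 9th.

The 9th occurrence is 8 intervals after the first: 8 × 12 = 96 days after Feb 15, 2038.
Feb has 28 days — 13 days to the end of Feb leaves 83.
Mar has 31 days (52 left).
Apr has 30 days (22 left).
22 days into May → May 22, 2038.

May 22, 2038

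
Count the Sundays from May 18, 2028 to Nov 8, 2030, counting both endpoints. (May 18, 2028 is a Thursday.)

129

May 18, 2028 is a Thursday; the first Sunday on or after it is May 21, 2028 (3 days later).
From May 21, 2028 to Nov 8, 2030: 224 + 365 + 312 = 901 days (rest of 2028, 2029, to Nov 8, 2030 in 2030).
901 ÷ 7 = 128 full weeks with remainder 5, so 128 more Sundays after the first → 129.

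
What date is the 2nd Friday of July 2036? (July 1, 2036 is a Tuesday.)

July 2036 begins on a Tuesday, so the first Friday is July 4 (3 days later).
The 2nd Friday is 1 weeks later: 4 + 7 = 11.

July 11, 2036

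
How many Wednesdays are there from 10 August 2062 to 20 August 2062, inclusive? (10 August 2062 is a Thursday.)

1

10 August 2062 is a Thursday; the first Wednesday on or after it is 16 August 2062 (6 days later).
From 16 August 2062 to 20 August 2062 is 20 − 16 = 4 days.
4 ÷ 7 = 0 full weeks with remainder 4, so 0 more Wednesdays after the first → 1.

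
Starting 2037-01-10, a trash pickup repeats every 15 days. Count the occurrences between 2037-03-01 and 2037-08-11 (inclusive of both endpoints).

11

Occurrences land 15·i days after 2037-01-10 for i = 0, 1, 2, …
2037-03-01 is 50 days after the start; 50 ÷ 15 = 3 remainder 5; since the remainder is 5, round up to i = 4. First occurrence in the window: #5 on 2037-03-11 (4×15 = 60 days in).
2037-08-11 is 213 days after the start; 213 ÷ 15 = 14 remainder 3. Last occurrence in the window: #15 on 2037-08-08.
Occurrences #5 through #15: 11 in total.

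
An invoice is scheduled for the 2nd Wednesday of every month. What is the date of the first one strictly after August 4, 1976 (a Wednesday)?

August 1976 starts on a Sunday; its first Wednesday is the 4th, so the 2nd Wednesday is the 11th — August 11, 1976.
August 11, 1976 is after August 4, 1976, so that is the next one.

August 11, 1976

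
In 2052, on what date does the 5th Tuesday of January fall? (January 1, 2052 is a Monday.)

January 2052 begins on a Monday, so the first Tuesday is January 2 (1 day later).
The 5th Tuesday is 4 weeks later: 2 + 28 = 30.

January 30, 2052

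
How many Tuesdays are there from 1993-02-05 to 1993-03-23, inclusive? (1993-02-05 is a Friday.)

1993-02-05 is a Friday; the first Tuesday on or after it is 1993-02-09 (4 days later).
From 1993-02-09 to 1993-03-23: 19 + 23 = 42 days (rest of February, March).
42 ÷ 7 = 6 full weeks with remainder 0, so 6 more Tuesdays after the first → 7.

7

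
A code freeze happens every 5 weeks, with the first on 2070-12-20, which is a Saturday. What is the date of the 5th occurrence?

2071-05-09

The 5th occurrence is 4 intervals after the first: 4 × 35 = 140 days after 2070-12-20.
December has 31 days — 11 days to the end of December leaves 129.
January has 31 days (98 left).
February has 28 days (70 left).
March has 31 days (39 left).
April has 30 days (9 left).
9 days into May → 2071-05-09.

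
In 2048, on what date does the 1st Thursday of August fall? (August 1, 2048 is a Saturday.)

August 2048 begins on a Saturday, so the first Thursday is August 6 (5 days later).

2048-08-06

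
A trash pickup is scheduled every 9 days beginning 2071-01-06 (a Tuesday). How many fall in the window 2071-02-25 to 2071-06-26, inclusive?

Occurrences land 9·i days after 2071-01-06 for i = 0, 1, 2, …
2071-02-25 is 50 days after the start; 50 ÷ 9 = 5 remainder 5; since the remainder is 5, round up to i = 6. First occurrence in the window: #7 on 2071-03-01 (6×9 = 54 days in).
2071-06-26 is 171 days after the start; 171 ÷ 9 = 19 remainder 0. Last occurrence in the window: #20 on 2071-06-26.
Occurrences #7 through #20: 14 in total.

14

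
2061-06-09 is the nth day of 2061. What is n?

Days in months before June: 31 + 28 + 31 + 30 + 31 = 151.
Plus 9 days into June → day 160.

160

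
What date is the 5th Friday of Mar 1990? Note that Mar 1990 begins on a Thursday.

Mar 1990 begins on a Thursday, so the first Friday is Mar 2 (1 day later).
The 5th Friday is 4 weeks later: 2 + 28 = 30.

Mar 30, 1990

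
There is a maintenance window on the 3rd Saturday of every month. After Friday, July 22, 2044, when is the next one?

August 20, 2044

July 2044 starts on a Friday; its first Saturday is the 2nd, so the 3rd Saturday is the 16th — July 16, 2044.
That is not after July 22, 2044, so look at August 2044.
August 2044 starts on a Monday; its first Saturday is the 6th, so the 3rd Saturday is the 20th — August 20, 2044.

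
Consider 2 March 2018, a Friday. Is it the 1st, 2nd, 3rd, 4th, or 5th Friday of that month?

Day 2 falls in week ⌈2/7⌉ of the month.
Days 1–7 hold the 1st Friday, 8–14 the 2nd, 15–21 the 3rd, 22–28 the 4th, 29–31 the 5th.
2 is in the range for the 1st.

1st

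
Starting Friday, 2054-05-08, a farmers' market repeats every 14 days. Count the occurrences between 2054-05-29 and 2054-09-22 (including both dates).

8

Occurrences land 14·i days after 2054-05-08 for i = 0, 1, 2, …
2054-05-29 is 21 days after the start; 21 ÷ 14 = 1 remainder 7; since the remainder is 7, round up to i = 2. First occurrence in the window: #3 on 2054-06-05 (2×14 = 28 days in).
2054-09-22 is 137 days after the start; 137 ÷ 14 = 9 remainder 11. Last occurrence in the window: #10 on 2054-09-11.
Occurrences #3 through #10: 8 in total.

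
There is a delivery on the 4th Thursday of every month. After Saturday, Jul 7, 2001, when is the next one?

Jul 26, 2001

Jul 2001 starts on a Sunday; its first Thursday is the 5th, so the 4th Thursday is the 26th — Jul 26, 2001.
Jul 26, 2001 is after Jul 7, 2001, so that is the next one.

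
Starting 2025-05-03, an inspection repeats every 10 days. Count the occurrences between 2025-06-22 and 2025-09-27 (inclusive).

10

Occurrences land 10·i days after 2025-05-03 for i = 0, 1, 2, …
2025-06-22 is 50 days after the start; 50 ÷ 10 = 5 remainder 0. First occurrence in the window: #6 on 2025-06-22 (5×10 = 50 days in).
2025-09-27 is 147 days after the start; 147 ÷ 10 = 14 remainder 7. Last occurrence in the window: #15 on 2025-09-20.
Occurrences #6 through #15: 10 in total.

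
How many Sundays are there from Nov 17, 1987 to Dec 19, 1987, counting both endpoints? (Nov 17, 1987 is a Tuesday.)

Nov 17, 1987 is a Tuesday; the first Sunday on or after it is Nov 22, 1987 (5 days later).
From Nov 22, 1987 to Dec 19, 1987: 8 + 19 = 27 days (rest of Nov, Dec).
27 ÷ 7 = 3 full weeks with remainder 6, so 3 more Sundays after the first → 4.

4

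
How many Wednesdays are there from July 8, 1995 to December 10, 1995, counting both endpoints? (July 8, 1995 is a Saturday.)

July 8, 1995 is a Saturday; the first Wednesday on or after it is July 12, 1995 (4 days later).
From July 12, 1995 to December 10, 1995: 19 + 31 + 30 + 31 + 30 + 10 = 151 days (rest of July, August, September, October, November, December).
151 ÷ 7 = 21 full weeks with remainder 4, so 21 more Wednesdays after the first → 22.

22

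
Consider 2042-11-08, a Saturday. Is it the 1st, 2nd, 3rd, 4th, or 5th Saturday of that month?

Day 8 falls in week ⌈8/7⌉ of the month.
Days 1–7 hold the 1st Saturday, 8–14 the 2nd, 15–21 the 3rd, 22–28 the 4th, 29–31 the 5th.
8 is in the range for the 2nd.

2nd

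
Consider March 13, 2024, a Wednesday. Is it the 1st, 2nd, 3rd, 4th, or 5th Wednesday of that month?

Day 13 falls in week ⌈13/7⌉ of the month.
Days 1–7 hold the 1st Wednesday, 8–14 the 2nd, 15–21 the 3rd, 22–28 the 4th, 29–31 the 5th.
13 is in the range for the 2nd.

2nd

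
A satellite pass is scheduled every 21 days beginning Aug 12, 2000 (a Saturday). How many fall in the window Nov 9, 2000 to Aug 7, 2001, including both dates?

Occurrences land 21·i days after Aug 12, 2000 for i = 0, 1, 2, …
Nov 9, 2000 is 89 days after the start; 89 ÷ 21 = 4 remainder 5; since the remainder is 5, round up to i = 5. First occurrence in the window: #6 on Nov 25, 2000 (5×21 = 105 days in).
Aug 7, 2001 is 360 days after the start; 360 ÷ 21 = 17 remainder 3. Last occurrence in the window: #18 on Aug 4, 2001.
Occurrences #6 through #18: 13 in total.

13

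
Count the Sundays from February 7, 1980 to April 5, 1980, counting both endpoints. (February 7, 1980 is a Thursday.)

February 7, 1980 is a Thursday; the first Sunday on or after it is February 10, 1980 (3 days later).
From February 10, 1980 to April 5, 1980: 19 + 31 + 5 = 55 days (rest of February, March, April).
55 ÷ 7 = 7 full weeks with remainder 6, so 7 more Sundays after the first → 8.

8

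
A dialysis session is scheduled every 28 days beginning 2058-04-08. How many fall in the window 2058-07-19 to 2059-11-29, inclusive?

Occurrences land 28·i days after 2058-04-08 for i = 0, 1, 2, …
2058-07-19 is 102 days after the start; 102 ÷ 28 = 3 remainder 18; since the remainder is 18, round up to i = 4. First occurrence in the window: #5 on 2058-07-29 (4×28 = 112 days in).
2059-11-29 is 600 days after the start; 600 ÷ 28 = 21 remainder 12. Last occurrence in the window: #22 on 2059-11-17.
Occurrences #5 through #22: 18 in total.

18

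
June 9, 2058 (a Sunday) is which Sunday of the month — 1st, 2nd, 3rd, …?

Day 9 falls in week ⌈9/7⌉ of the month.
Days 1–7 hold the 1st Sunday, 8–14 the 2nd, 15–21 the 3rd, 22–28 the 4th, 29–31 the 5th.
9 is in the range for the 2nd.

2nd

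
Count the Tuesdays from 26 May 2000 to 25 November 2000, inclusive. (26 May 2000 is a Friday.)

26 May 2000 is a Friday; the first Tuesday on or after it is 30 May 2000 (4 days later).
From 30 May 2000 to 25 November 2000: 1 + 30 + 31 + 31 + 30 + 31 + 25 = 179 days (rest of May, June, July, August, September, October, November).
179 ÷ 7 = 25 full weeks with remainder 4, so 25 more Tuesdays after the first → 26.

26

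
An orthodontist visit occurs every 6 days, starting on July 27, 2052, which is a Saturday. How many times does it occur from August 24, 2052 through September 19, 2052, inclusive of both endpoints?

Occurrences land 6·i days after July 27, 2052 for i = 0, 1, 2, …
August 24, 2052 is 28 days after the start; 28 ÷ 6 = 4 remainder 4; since the remainder is 4, round up to i = 5. First occurrence in the window: #6 on August 26, 2052 (5×6 = 30 days in).
September 19, 2052 is 54 days after the start; 54 ÷ 6 = 9 remainder 0. Last occurrence in the window: #10 on September 19, 2052.
Occurrences #6 through #10: 5 in total.

5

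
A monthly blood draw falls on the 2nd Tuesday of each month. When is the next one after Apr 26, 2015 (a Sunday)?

Apr 2015 starts on a Wednesday; its first Tuesday is the 7th, so the 2nd Tuesday is the 14th — Apr 14, 2015.
That is not after Apr 26, 2015, so look at May 2015.
May 2015 starts on a Friday; its first Tuesday is the 5th, so the 2nd Tuesday is the 12th — May 12, 2015.

May 12, 2015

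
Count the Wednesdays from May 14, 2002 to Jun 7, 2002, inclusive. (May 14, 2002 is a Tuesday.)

May 14, 2002 is a Tuesday; the first Wednesday on or after it is May 15, 2002 (1 day later).
From May 15, 2002 to Jun 7, 2002: 16 + 7 = 23 days (rest of May, Jun).
23 ÷ 7 = 3 full weeks with remainder 2, so 3 more Wednesdays after the first → 4.

4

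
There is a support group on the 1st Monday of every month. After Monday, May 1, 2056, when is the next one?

May 2056 starts on a Monday, so its 1st Monday is May 1, 2056.
That is not after May 1, 2056, so look at June 2056.
June 2056 starts on a Thursday, so its 1st Monday is June 5, 2056 (4 days in).

June 5, 2056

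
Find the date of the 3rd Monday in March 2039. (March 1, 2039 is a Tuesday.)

2039-03-21

March 2039 begins on a Tuesday, so the first Monday is March 7 (6 days later).
The 3rd Monday is 2 weeks later: 7 + 14 = 21.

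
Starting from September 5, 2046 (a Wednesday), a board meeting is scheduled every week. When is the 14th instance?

December 5, 2046

The 14th occurrence is 13 intervals after the first: 13 × 7 = 91 days after September 5, 2046.
September has 30 days — 25 days to the end of September leaves 66.
October has 31 days (35 left).
November has 30 days (5 left).
5 days into December → December 5, 2046.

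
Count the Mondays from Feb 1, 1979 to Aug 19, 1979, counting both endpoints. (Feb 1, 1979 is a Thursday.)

Feb 1, 1979 is a Thursday; the first Monday on or after it is Feb 5, 1979 (4 days later).
From Feb 5, 1979 to Aug 19, 1979: 23 + 31 + 30 + 31 + 30 + 31 + 19 = 195 days (rest of Feb, Mar, Apr, May, Jun, Jul, Aug).
195 ÷ 7 = 27 full weeks with remainder 6, so 27 more Mondays after the first → 28.

28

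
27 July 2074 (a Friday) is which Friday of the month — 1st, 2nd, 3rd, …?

4th

Day 27 falls in week ⌈27/7⌉ of the month.
Days 1–7 hold the 1st Friday, 8–14 the 2nd, 15–21 the 3rd, 22–28 the 4th, 29–31 the 5th.
27 is in the range for the 4th.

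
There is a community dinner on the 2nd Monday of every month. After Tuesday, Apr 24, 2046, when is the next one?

May 14, 2046

Apr 2046 starts on a Sunday; its first Monday is the 2nd, so the 2nd Monday is the 9th — Apr 9, 2046.
That is not after Apr 24, 2046, so look at May 2046.
May 2046 starts on a Tuesday; its first Monday is the 7th, so the 2nd Monday is the 14th — May 14, 2046.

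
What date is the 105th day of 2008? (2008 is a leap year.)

2008-04-14

January has 31 days (105 − 31 = 74 remain).
February has 29 days (74 − 29 = 45 remain).
March has 31 days (45 − 31 = 14 remain).
14 into April → April 14.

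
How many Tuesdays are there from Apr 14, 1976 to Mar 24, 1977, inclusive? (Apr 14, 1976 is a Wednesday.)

49

Apr 14, 1976 is a Wednesday; the first Tuesday on or after it is Apr 20, 1976 (6 days later).
From Apr 20, 1976 to Mar 24, 1977: 255 + 83 = 338 days (rest of 1976, to Mar 24, 1977 in 1977).
338 ÷ 7 = 48 full weeks with remainder 2, so 48 more Tuesdays after the first → 49.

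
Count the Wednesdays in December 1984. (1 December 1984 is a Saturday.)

4

1 December 1984 is a Saturday; the first Wednesday on or after it is 5 December 1984 (4 days later).
From 5 December 1984 to 31 December 1984 is 31 − 5 = 26 days.
26 ÷ 7 = 3 full weeks with remainder 5, so 3 more Wednesdays after the first → 4.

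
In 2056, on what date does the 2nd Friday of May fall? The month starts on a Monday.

May 2056 begins on a Monday, so the first Friday is May 5 (4 days later).
The 2nd Friday is 1 weeks later: 5 + 7 = 12.

May 12, 2056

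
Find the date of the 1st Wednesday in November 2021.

3 November 2021

The first Wednesday of November 2021 is November 3.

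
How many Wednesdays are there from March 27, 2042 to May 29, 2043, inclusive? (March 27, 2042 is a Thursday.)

March 27, 2042 is a Thursday; the first Wednesday on or after it is April 2, 2042 (6 days later).
From April 2, 2042 to May 29, 2043: 273 + 149 = 422 days (rest of 2042, to May 29, 2043 in 2043).
422 ÷ 7 = 60 full weeks with remainder 2, so 60 more Wednesdays after the first → 61.

61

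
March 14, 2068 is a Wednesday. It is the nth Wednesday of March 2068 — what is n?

2nd

Day 14 falls in week ⌈14/7⌉ of the month.
Days 1–7 hold the 1st Wednesday, 8–14 the 2nd, 15–21 the 3rd, 22–28 the 4th, 29–31 the 5th.
14 is in the range for the 2nd.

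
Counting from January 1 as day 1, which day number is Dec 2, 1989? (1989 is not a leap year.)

Days in months before Dec: 31 + 28 + 31 + 30 + 31 + 30 + 31 + 31 + 30 + 31 + 30 = 334.
Plus 2 days into Dec → day 336.

336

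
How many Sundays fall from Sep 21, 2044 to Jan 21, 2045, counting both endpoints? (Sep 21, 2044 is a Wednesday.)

17

Sep 21, 2044 is a Wednesday; the first Sunday on or after it is Sep 25, 2044 (4 days later).
From Sep 25, 2044 to Jan 21, 2045: 5 + 31 + 30 + 31 + 21 = 118 days (rest of Sep, Oct, Nov, Dec, Jan).
118 ÷ 7 = 16 full weeks with remainder 6, so 16 more Sundays after the first → 17.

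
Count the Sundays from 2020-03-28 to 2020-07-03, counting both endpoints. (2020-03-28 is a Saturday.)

14

2020-03-28 is a Saturday; the first Sunday on or after it is 2020-03-29 (1 day later).
From 2020-03-29 to 2020-07-03: 2 + 30 + 31 + 30 + 3 = 96 days (rest of March, April, May, June, July).
96 ÷ 7 = 13 full weeks with remainder 5, so 13 more Sundays after the first → 14.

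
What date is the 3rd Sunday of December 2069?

The first Sunday of December 2069 is December 1.
The 3rd Sunday is 2 weeks later: 1 + 14 = 15.

2069-12-15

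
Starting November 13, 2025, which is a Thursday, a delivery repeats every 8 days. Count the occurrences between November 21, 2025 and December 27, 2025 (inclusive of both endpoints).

Occurrences land 8·i days after November 13, 2025 for i = 0, 1, 2, …
November 21, 2025 is 8 days after the start; 8 ÷ 8 = 1 remainder 0. First occurrence in the window: #2 on November 21, 2025 (1×8 = 8 days in).
December 27, 2025 is 44 days after the start; 44 ÷ 8 = 5 remainder 4. Last occurrence in the window: #6 on December 23, 2025.
Occurrences #2 through #6: 5 in total.

5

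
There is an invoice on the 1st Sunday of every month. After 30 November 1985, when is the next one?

November 1985 starts on a Friday, so its 1st Sunday is 3 November 1985 (2 days in).
That is not after 30 November 1985, so look at December 1985.
December 1985 starts on a Sunday, so its 1st Sunday is 1 December 1985.

1 December 1985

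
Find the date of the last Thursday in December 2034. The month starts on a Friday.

December 2034 begins on a Friday, so the first Thursday is December 7 (6 days later).
December 2034 has 31 days. Adding weeks: 7, 14, 21, 28 — the last one ≤ 31 is the 28th.

December 28, 2034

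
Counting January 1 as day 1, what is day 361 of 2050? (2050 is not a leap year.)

January has 31 days (361 − 31 = 330 remain).
February has 28 days (330 − 28 = 302 remain).
March has 31 days (302 − 31 = 271 remain).
April has 30 days (271 − 30 = 241 remain).
May has 31 days (241 − 31 = 210 remain).
June has 30 days (210 − 30 = 180 remain).
July has 31 days (180 − 31 = 149 remain).
August has 31 days (149 − 31 = 118 remain).
September has 30 days (118 − 30 = 88 remain).
October has 31 days (88 − 31 = 57 remain).
November has 30 days (57 − 30 = 27 remain).
27 into December → December 27.

2050-12-27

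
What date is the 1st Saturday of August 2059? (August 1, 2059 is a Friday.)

2 August 2059

August 2059 begins on a Friday, so the first Saturday is August 2 (1 day later).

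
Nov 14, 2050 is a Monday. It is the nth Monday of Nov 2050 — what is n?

2nd

Day 14 falls in week ⌈14/7⌉ of the month.
Days 1–7 hold the 1st Monday, 8–14 the 2nd, 15–21 the 3rd, 22–28 the 4th, 29–31 the 5th.
14 is in the range for the 2nd.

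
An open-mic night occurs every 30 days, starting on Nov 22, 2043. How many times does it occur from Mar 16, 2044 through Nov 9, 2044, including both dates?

Occurrences land 30·i days after Nov 22, 2043 for i = 0, 1, 2, …
Mar 16, 2044 is 115 days after the start; 115 ÷ 30 = 3 remainder 25; since the remainder is 25, round up to i = 4. First occurrence in the window: #5 on Mar 21, 2044 (4×30 = 120 days in).
Nov 9, 2044 is 353 days after the start; 353 ÷ 30 = 11 remainder 23. Last occurrence in the window: #12 on Oct 17, 2044.
Occurrences #5 through #12: 8 in total.

8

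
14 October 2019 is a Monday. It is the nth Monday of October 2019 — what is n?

2nd

Day 14 falls in week ⌈14/7⌉ of the month.
Days 1–7 hold the 1st Monday, 8–14 the 2nd, 15–21 the 3rd, 22–28 the 4th, 29–31 the 5th.
14 is in the range for the 2nd.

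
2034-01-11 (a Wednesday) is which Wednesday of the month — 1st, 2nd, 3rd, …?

Day 11 falls in week ⌈11/7⌉ of the month.
Days 1–7 hold the 1st Wednesday, 8–14 the 2nd, 15–21 the 3rd, 22–28 the 4th, 29–31 the 5th.
11 is in the range for the 2nd.

2nd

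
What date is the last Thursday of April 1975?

1975-04-24

The first Thursday of April 1975 is April 3.
April 1975 has 30 days. Adding weeks: 3, 10, 17, 24 — the last one ≤ 30 is the 24th.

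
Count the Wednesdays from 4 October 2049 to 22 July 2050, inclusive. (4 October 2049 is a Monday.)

42

4 October 2049 is a Monday; the first Wednesday on or after it is 6 October 2049 (2 days later).
From 6 October 2049 to 22 July 2050: 25 + 30 + 31 + 31 + 28 + 31 + 30 + 31 + 30 + 22 = 289 days (rest of October, November, December, January, February, March, April, May, June, July).
289 ÷ 7 = 41 full weeks with remainder 2, so 41 more Wednesdays after the first → 42.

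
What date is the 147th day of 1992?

May 26, 1992

January has 31 days (147 − 31 = 116 remain).
February has 29 days (116 − 29 = 87 remain).
March has 31 days (87 − 31 = 56 remain).
April has 30 days (56 − 30 = 26 remain).
26 into May → May 26.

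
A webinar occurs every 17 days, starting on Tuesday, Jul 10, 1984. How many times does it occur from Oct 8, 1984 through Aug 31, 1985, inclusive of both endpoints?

19

Occurrences land 17·i days after Jul 10, 1984 for i = 0, 1, 2, …
Oct 8, 1984 is 90 days after the start; 90 ÷ 17 = 5 remainder 5; since the remainder is 5, round up to i = 6. First occurrence in the window: #7 on Oct 20, 1984 (6×17 = 102 days in).
Aug 31, 1985 is 417 days after the start; 417 ÷ 17 = 24 remainder 9. Last occurrence in the window: #25 on Aug 22, 1985.
Occurrences #7 through #25: 19 in total.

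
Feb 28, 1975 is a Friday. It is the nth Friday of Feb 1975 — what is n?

4th

Day 28 falls in week ⌈28/7⌉ of the month.
Days 1–7 hold the 1st Friday, 8–14 the 2nd, 15–21 the 3rd, 22–28 the 4th, 29–31 the 5th.
28 is in the range for the 4th.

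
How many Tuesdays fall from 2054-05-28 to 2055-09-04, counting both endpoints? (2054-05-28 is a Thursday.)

2054-05-28 is a Thursday; the first Tuesday on or after it is 2054-06-02 (5 days later).
From 2054-06-02 to 2055-09-04: 212 + 247 = 459 days (rest of 2054, to 2055-09-04 in 2055).
459 ÷ 7 = 65 full weeks with remainder 4, so 65 more Tuesdays after the first → 66.

66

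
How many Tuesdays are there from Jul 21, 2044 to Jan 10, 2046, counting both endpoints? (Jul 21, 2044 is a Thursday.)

Jul 21, 2044 is a Thursday; the first Tuesday on or after it is Jul 26, 2044 (5 days later).
From Jul 26, 2044 to Jan 10, 2046: 158 + 365 + 10 = 533 days (rest of 2044, 2045, to Jan 10, 2046 in 2046).
533 ÷ 7 = 76 full weeks with remainder 1, so 76 more Tuesdays after the first → 77.

77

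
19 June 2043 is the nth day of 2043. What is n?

170

Days in months before June: 31 + 28 + 31 + 30 + 31 = 151.
Plus 19 days into June → day 170.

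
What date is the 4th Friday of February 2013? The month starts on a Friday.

February 2013 begins on a Friday, so the first Friday is February 1.
The 4th Friday is 3 weeks later: 1 + 21 = 22.

February 22, 2013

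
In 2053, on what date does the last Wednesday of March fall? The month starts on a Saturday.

March 2053 begins on a Saturday, so the first Wednesday is March 5 (4 days later).
March 2053 has 31 days. Adding weeks: 5, 12, 19, 26 — the last one ≤ 31 is the 26th.

March 26, 2053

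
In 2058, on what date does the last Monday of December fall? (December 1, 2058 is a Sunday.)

December 2058 begins on a Sunday, so the first Monday is December 2 (1 day later).
December 2058 has 31 days. Adding weeks: 2, 9, 16, 23, 30 — the last one ≤ 31 is the 30th.

2058-12-30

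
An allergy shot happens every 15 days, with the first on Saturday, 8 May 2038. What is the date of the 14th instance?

The 14th occurrence is 13 intervals after the first: 13 × 15 = 195 days after 8 May 2038.
May has 31 days — 23 days to the end of May leaves 172.
June has 30 days (142 left).
July has 31 days (111 left).
August has 31 days (80 left).
September has 30 days (50 left).
October has 31 days (19 left).
19 days into November → 19 November 2038.

19 November 2038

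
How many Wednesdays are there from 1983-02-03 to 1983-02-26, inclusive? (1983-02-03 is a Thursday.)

3

1983-02-03 is a Thursday; the first Wednesday on or after it is 1983-02-09 (6 days later).
From 1983-02-09 to 1983-02-26 is 26 − 9 = 17 days.
17 ÷ 7 = 2 full weeks with remainder 3, so 2 more Wednesdays after the first → 3.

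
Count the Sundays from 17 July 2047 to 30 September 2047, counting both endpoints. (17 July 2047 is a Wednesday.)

11

17 July 2047 is a Wednesday; the first Sunday on or after it is 21 July 2047 (4 days later).
From 21 July 2047 to 30 September 2047: 10 + 31 + 30 = 71 days (rest of July, August, September).
71 ÷ 7 = 10 full weeks with remainder 1, so 10 more Sundays after the first → 11.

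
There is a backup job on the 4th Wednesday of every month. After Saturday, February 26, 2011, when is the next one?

March 23, 2011

February 2011 starts on a Tuesday; its first Wednesday is the 2nd, so the 4th Wednesday is the 23rd — February 23, 2011.
That is not after February 26, 2011, so look at March 2011.
March 2011 starts on a Tuesday; its first Wednesday is the 2nd, so the 4th Wednesday is the 23rd — March 23, 2011.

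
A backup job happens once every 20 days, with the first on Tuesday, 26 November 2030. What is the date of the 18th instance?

1 November 2031

The 18th occurrence is 17 intervals after the first: 17 × 20 = 340 days after 26 November 2030.
November has 30 days — 4 days to the end of November leaves 336.
December has 31 days (305 left).
January has 31 days (274 left).
February has 28 days (246 left).
March has 31 days (215 left).
April has 30 days (185 left).
May has 31 days (154 left).
June has 30 days (124 left).
July has 31 days (93 left).
August has 31 days (62 left).
September has 30 days (32 left).
October has 31 days (1 left).
1 day into November → 1 November 2031.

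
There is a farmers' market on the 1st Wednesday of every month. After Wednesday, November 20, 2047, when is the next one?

December 4, 2047

November 2047 starts on a Friday, so its 1st Wednesday is November 6, 2047 (5 days in).
That is not after November 20, 2047, so look at December 2047.
December 2047 starts on a Sunday, so its 1st Wednesday is December 4, 2047 (3 days in).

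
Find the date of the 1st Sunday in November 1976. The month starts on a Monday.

November 7, 1976

November 1976 begins on a Monday, so the first Sunday is November 7 (6 days later).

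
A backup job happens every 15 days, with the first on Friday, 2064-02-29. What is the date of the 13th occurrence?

2064-08-27

The 13th occurrence is 12 intervals after the first: 12 × 15 = 180 days after 2064-02-29.
February has 29 days — 0 days to the end of February leaves 180.
March has 31 days (149 left).
April has 30 days (119 left).
May has 31 days (88 left).
June has 30 days (58 left).
July has 31 days (27 left).
27 days into August → 2064-08-27.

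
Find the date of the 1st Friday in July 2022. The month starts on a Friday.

July 2022 begins on a Friday, so the first Friday is July 1.

1 July 2022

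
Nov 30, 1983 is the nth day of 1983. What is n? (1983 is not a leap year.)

Days in months before Nov: 31 + 28 + 31 + 30 + 31 + 30 + 31 + 31 + 30 + 31 = 304.
Plus 30 days into Nov → day 334.

334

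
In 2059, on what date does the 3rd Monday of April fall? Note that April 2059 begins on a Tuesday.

2059-04-21

April 2059 begins on a Tuesday, so the first Monday is April 7 (6 days later).
The 3rd Monday is 2 weeks later: 7 + 14 = 21.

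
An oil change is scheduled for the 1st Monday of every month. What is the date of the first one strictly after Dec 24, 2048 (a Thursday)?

Dec 2048 starts on a Tuesday, so its 1st Monday is Dec 7, 2048 (6 days in).
That is not after Dec 24, 2048, so look at Jan 2049.
Jan 2049 starts on a Friday, so its 1st Monday is Jan 4, 2049 (3 days in).

Jan 4, 2049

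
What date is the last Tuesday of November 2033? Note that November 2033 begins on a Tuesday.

November 2033 begins on a Tuesday, so the first Tuesday is November 1.
November 2033 has 30 days. Adding weeks: 1, 8, 15, 22, 29 — the last one ≤ 30 is the 29th.

November 29, 2033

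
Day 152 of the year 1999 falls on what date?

June 1, 1999

January has 31 days (152 − 31 = 121 remain).
February has 28 days (121 − 28 = 93 remain).
March has 31 days (93 − 31 = 62 remain).
April has 30 days (62 − 30 = 32 remain).
May has 31 days (32 − 31 = 1 remain).
1 into June → June 1.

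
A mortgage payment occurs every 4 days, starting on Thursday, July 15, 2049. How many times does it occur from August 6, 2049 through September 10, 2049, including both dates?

Occurrences land 4·i days after July 15, 2049 for i = 0, 1, 2, …
August 6, 2049 is 22 days after the start; 22 ÷ 4 = 5 remainder 2; since the remainder is 2, round up to i = 6. First occurrence in the window: #7 on August 8, 2049 (6×4 = 24 days in).
September 10, 2049 is 57 days after the start; 57 ÷ 4 = 14 remainder 1. Last occurrence in the window: #15 on September 9, 2049.
Occurrences #7 through #15: 9 in total.

9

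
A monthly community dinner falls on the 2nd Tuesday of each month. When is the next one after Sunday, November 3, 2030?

November 12, 2030

November 2030 starts on a Friday; its first Tuesday is the 5th, so the 2nd Tuesday is the 12th — November 12, 2030.
November 12, 2030 is after November 3, 2030, so that is the next one.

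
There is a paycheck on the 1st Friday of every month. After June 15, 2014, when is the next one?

June 2014 starts on a Sunday, so its 1st Friday is June 6, 2014 (5 days in).
That is not after June 15, 2014, so look at July 2014.
July 2014 starts on a Tuesday, so its 1st Friday is July 4, 2014 (3 days in).

July 4, 2014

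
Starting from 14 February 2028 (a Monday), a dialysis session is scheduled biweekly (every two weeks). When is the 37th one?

2 July 2029

The 37th occurrence is 36 intervals after the first: 36 × 14 = 504 days after 14 February 2028.
February has 29 days — 15 days to the end of February leaves 489.
From end of February to end of 2028 is 306 days (183 left).
January has 31 days (152 left).
February has 28 days (124 left).
March has 31 days (93 left).
April has 30 days (63 left).
May has 31 days (32 left).
June has 30 days (2 left).
2 days into July → 2 July 2029.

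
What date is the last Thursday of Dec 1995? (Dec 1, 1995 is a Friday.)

Dec 28, 1995

Dec 1995 begins on a Friday, so the first Thursday is Dec 7 (6 days later).
Dec 1995 has 31 days. Adding weeks: 7, 14, 21, 28 — the last one ≤ 31 is the 28th.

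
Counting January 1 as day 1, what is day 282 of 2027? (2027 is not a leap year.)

January has 31 days (282 − 31 = 251 remain).
February has 28 days (251 − 28 = 223 remain).
March has 31 days (223 − 31 = 192 remain).
April has 30 days (192 − 30 = 162 remain).
May has 31 days (162 − 31 = 131 remain).
June has 30 days (131 − 30 = 101 remain).
July has 31 days (101 − 31 = 70 remain).
August has 31 days (70 − 31 = 39 remain).
September has 30 days (39 − 30 = 9 remain).
9 into October → October 9.

2027-10-09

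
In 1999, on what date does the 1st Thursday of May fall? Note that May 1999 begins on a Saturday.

1999-05-06

May 1999 begins on a Saturday, so the first Thursday is May 6 (5 days later).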